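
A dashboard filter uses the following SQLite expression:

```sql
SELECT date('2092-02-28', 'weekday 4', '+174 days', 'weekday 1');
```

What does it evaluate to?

`weekday 4` advances to the next Thursday; 2092-02-28 is already a Thursday, so it stays at 2092-02-28.
Applying '+174 days' to 2092-02-28: counting 174 days forward gives 2092-08-20.
`weekday 1` advances to the next Monday; 2092-08-20 is a Wednesday, so it moves forward to 2092-08-25.

2092-08-25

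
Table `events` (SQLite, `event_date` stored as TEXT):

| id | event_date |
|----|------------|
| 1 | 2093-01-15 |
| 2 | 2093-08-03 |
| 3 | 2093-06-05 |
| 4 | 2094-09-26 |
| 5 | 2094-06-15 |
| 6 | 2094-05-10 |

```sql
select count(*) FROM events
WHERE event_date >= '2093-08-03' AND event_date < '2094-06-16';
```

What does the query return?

3

Rows in [2093-08-03, 2094-06-16): 2093-08-03, 2094-06-15, 2094-05-10 → 3 rows.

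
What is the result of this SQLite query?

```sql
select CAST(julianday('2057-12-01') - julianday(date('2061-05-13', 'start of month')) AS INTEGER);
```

-1247

`start of month` rewinds 2061-05-13 to 2061-05-01.
30 days remain in December 2057 after the 1st (31 − 1).
Full months from January 2058 through April 2061 contribute their day counts.
Then 1 day into May 2061.
Total: 30 + 31 + 28 + 31 + 30 + 31 + 30 + 31 + 31 + 30 + 31 + 30 + 31 + 31 + 28 + 31 + 30 + 31 + 30 + 31 + 31 + 30 + 31 + 30 + 31 + 31 + 29 + 31 + 30 + 31 + 30 + 31 + 31 + 30 + 31 + 30 + 31 + 31 + 28 + 31 + 30 + 1 = 1247.
The subtraction is earlier − later, so the result is −1247 → -1247.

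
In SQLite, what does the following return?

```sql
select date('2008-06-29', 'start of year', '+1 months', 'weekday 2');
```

`start of year` rewinds 2008-06-29 to 2008-01-01.
Adding +1 month to 2008-01-01 gives 2008-02-01.
`weekday 2` advances to the next Tuesday; 2008-02-01 is a Friday, so it moves forward to 2008-02-05.

2008-02-05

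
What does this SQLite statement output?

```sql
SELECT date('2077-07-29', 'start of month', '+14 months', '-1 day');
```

`start of month` rewinds 2077-07-29 to 2077-07-01.
Adding +14 months to 2077-07-01 gives 2078-09-01.
Going back 1 day from 2078-09-01 reaches 2078-08-31 (last day of August, 31 days).

2078-08-31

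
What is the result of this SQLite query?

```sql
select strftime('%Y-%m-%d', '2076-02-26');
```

`%Y-%m-%d` extracts the ISO date: 2076-02-26.

2076-02-26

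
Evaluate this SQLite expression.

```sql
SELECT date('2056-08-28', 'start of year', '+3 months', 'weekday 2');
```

`start of year` rewinds 2056-08-28 to 2056-01-01.
Adding +3 months to 2056-01-01 gives 2056-04-01.
`weekday 2` advances to the next Tuesday; 2056-04-01 is a Saturday, so it moves forward to 2056-04-04.

2056-04-04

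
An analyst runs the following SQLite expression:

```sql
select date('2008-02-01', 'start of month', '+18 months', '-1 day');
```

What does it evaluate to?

`start of month` rewinds 2008-02-01 to 2008-02-01.
Adding +18 months to 2008-02-01 gives 2009-08-01.
Going back 1 day from 2009-08-01 reaches 2009-07-31 (last day of July, 31 days).

2009-07-31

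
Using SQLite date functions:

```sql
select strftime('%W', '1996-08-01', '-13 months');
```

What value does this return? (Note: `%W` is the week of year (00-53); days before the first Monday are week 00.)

26

First apply '-13 months': 1996-08-01 → 1995-07-01.
1995-07-01 is a Saturday. SQLite's %W counts Mondays since the year started; the result is 26.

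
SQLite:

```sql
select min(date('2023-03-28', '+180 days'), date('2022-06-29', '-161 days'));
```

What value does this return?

date('2023-03-28', '+180 days') → 2023-09-24.
date('2022-06-29', '-161 days') → 2022-01-19.
Earlier of the two is 2022-01-19.

2022-01-19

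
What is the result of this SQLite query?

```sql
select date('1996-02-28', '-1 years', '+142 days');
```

1995-07-20

Adding -1 year to 1996-02-28 gives 1995-02-28.
Applying '+142 days' to 1995-02-28: counting 142 days forward gives 1995-07-20.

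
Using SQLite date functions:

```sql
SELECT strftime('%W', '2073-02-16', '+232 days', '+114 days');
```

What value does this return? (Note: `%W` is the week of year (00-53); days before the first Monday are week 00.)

First apply '+232 days', '+114 days': 2073-02-16 → 2074-01-28.
2074-01-28 is a Sunday. SQLite's %W counts Mondays since the year started; the result is 04.

04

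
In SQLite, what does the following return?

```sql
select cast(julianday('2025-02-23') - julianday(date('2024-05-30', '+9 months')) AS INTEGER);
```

Adding +9 months to 2024-05-30 targets 2025-02-30. February 2025 has only 28 days, so SQLite normalizes the 2-day overflow forward to 2025-03-02.
5 days remain in February 2025 after the 23rd (28 − 23).
Then 2 days into March 2025.
Total: 5 + 2 = 7.
The subtraction is earlier − later, so the result is −7 → -7.

-7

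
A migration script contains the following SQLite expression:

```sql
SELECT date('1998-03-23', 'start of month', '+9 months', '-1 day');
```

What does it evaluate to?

1998-11-30

`start of month` rewinds 1998-03-23 to 1998-03-01.
Adding +9 months to 1998-03-01 gives 1998-12-01.
Going back 1 day from 1998-12-01 reaches 1998-11-30 (last day of November, 30 days).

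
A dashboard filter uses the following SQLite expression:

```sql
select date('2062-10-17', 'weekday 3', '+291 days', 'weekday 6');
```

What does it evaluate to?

`weekday 3` advances to the next Wednesday; 2062-10-17 is a Tuesday, so it moves forward to 2062-10-18.
Applying '+291 days' to 2062-10-18: counting 291 days forward gives 2063-08-05.
`weekday 6` advances to the next Saturday; 2063-08-05 is a Sunday, so it moves forward to 2063-08-11.

2063-08-11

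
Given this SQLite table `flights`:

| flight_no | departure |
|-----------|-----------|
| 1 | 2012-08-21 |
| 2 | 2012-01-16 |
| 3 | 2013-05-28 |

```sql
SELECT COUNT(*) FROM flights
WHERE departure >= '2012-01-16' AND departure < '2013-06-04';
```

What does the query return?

3

Rows in [2012-01-16, 2013-06-04): 2012-08-21, 2012-01-16, 2013-05-28 → 3 rows.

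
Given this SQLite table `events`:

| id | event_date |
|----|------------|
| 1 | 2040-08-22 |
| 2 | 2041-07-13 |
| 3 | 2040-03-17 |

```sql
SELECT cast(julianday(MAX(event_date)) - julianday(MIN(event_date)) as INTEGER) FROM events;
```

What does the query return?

MIN = 2040-03-17, MAX = 2041-07-13.
14 days remain in March 2040 after the 17th (31 − 17).
Full months from April 2040 through June 2041 contribute their day counts.
Then 13 days into July 2041.
Total: 14 + 30 + 31 + 30 + 31 + 31 + 30 + 31 + 30 + 31 + 31 + 28 + 31 + 30 + 31 + 30 + 13 = 483.

483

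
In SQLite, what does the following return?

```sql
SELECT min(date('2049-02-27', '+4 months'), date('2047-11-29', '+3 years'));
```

2049-06-27

date('2049-02-27', '+4 months') → 2049-06-27.
date('2047-11-29', '+3 years') → 2050-11-29.
Earlier of the two is 2049-06-27.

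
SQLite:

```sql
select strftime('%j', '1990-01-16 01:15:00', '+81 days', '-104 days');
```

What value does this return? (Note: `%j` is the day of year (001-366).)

358

First apply '+81 days', '-104 days': 1990-01-16 01:15:00 → 1989-12-24 01:15:00.
Day-of-year for 1989-12-24: days since 1989-01-01 inclusive = 358, zero-padded to 358.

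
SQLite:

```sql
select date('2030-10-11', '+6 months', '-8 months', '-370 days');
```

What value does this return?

Adding +6 months to 2030-10-11 gives 2031-04-11.
Adding -8 months to 2031-04-11 gives 2030-08-11.
Applying '-370 days' to 2030-08-11: counting 370 days back gives 2029-08-06.

2029-08-06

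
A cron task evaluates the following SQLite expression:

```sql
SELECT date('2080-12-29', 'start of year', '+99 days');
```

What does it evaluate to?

2080-04-09

`start of year` rewinds 2080-12-29 to 2080-01-01.
Applying '+99 days' to 2080-01-01: counting 99 days forward gives 2080-04-09.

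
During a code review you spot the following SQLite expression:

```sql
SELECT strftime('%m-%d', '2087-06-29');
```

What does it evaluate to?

06-29

`%m-%d` extracts the month-day: 06-29.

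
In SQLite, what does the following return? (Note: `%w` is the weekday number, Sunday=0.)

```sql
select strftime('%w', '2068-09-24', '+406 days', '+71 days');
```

First apply '+406 days', '+71 days': 2068-09-24 → 2070-01-14.
2070-01-14 is a Tuesday; with Sunday=0 that is 2.

2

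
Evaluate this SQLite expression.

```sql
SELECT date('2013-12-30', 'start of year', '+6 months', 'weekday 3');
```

`start of year` rewinds 2013-12-30 to 2013-01-01.
Adding +6 months to 2013-01-01 gives 2013-07-01.
`weekday 3` advances to the next Wednesday; 2013-07-01 is a Monday, so it moves forward to 2013-07-03.

2013-07-03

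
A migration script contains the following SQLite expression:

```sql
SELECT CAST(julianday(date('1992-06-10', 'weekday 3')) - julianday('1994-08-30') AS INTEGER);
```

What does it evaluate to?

`weekday 3` advances to the next Wednesday; 1992-06-10 is already a Wednesday, so it stays at 1992-06-10.
20 days remain in June 1992 after the 10th (30 − 10).
Full months from July 1992 through July 1994 contribute their day counts.
Then 30 days into August 1994.
Total: 20 + 31 + 31 + 30 + 31 + 30 + 31 + 31 + 28 + 31 + 30 + 31 + 30 + 31 + 31 + 30 + 31 + 30 + 31 + 31 + 28 + 31 + 30 + 31 + 30 + 31 + 30 = 811.
The subtraction is earlier − later, so the result is −811 → -811.

-811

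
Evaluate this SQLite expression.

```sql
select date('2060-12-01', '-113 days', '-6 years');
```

2054-08-10

Applying '-113 days' to 2060-12-01: counting 113 days back gives 2060-08-10.
Adding -6 years to 2060-08-10 gives 2054-08-10.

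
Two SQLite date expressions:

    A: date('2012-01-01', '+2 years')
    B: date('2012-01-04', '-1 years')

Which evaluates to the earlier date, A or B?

B

A = 2014-01-01.
B = 2011-01-04.
B is earlier.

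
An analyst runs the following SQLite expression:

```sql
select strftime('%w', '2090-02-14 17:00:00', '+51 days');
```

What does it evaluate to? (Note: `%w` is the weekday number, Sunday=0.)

First apply '+51 days': 2090-02-14 17:00:00 → 2090-04-06 17:00:00.
2090-04-06 is a Thursday; with Sunday=0 that is 4.

4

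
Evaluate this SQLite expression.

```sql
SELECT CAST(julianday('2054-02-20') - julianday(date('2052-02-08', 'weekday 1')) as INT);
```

`weekday 1` advances to the next Monday; 2052-02-08 is a Thursday, so it moves forward to 2052-02-12.
17 days remain in February 2052 after the 12th (29 − 12).
Full months from March 2052 through January 2054 contribute their day counts.
Then 20 days into February 2054.
Total: 17 + 31 + 30 + 31 + 30 + 31 + 31 + 30 + 31 + 30 + 31 + 31 + 28 + 31 + 30 + 31 + 30 + 31 + 31 + 30 + 31 + 30 + 31 + 31 + 20 = 739.

739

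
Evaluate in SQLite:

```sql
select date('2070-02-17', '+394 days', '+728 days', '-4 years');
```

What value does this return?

Applying '+394 days' to 2070-02-17: counting 394 days forward gives 2071-03-18.
Applying '+728 days' to 2071-03-18: counting 728 days forward gives 2073-03-15.
Adding -4 years to 2073-03-15 gives 2069-03-15.

2069-03-15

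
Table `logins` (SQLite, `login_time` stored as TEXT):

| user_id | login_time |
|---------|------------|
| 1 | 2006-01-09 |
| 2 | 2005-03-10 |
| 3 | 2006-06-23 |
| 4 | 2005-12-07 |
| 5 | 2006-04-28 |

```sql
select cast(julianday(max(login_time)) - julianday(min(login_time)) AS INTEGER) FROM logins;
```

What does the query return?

470

MIN = 2005-03-10, MAX = 2006-06-23.
21 days remain in March 2005 after the 10th (31 − 10).
Full months from April 2005 through May 2006 contribute their day counts.
Then 23 days into June 2006.
Total: 21 + 30 + 31 + 30 + 31 + 31 + 30 + 31 + 30 + 31 + 31 + 28 + 31 + 30 + 31 + 23 = 470.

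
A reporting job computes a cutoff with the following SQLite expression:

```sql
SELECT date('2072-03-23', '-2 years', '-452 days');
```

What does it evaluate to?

2068-12-26

Adding -2 years to 2072-03-23 gives 2070-03-23.
Applying '-452 days' to 2070-03-23: counting 452 days back gives 2068-12-26.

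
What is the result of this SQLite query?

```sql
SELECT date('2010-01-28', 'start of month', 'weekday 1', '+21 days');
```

2010-01-25

`start of month` rewinds 2010-01-28 to 2010-01-01.
`weekday 1` advances to the next Monday; 2010-01-01 is a Friday, so it moves forward to 2010-01-04.
Advancing 21 more days within January lands on 2010-01-25.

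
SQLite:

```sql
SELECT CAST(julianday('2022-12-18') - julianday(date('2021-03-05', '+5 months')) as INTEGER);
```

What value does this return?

Adding +5 months to 2021-03-05 gives 2021-08-05.
26 days remain in August 2021 after the 5th (31 − 5).
Full months from September 2021 through November 2022 contribute their day counts.
Then 18 days into December 2022.
Total: 26 + 30 + 31 + 30 + 31 + 31 + 28 + 31 + 30 + 31 + 30 + 31 + 31 + 30 + 31 + 30 + 18 = 500.

500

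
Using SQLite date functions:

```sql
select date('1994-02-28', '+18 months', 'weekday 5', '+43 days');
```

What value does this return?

Adding +18 months to 1994-02-28 gives 1995-08-28.
`weekday 5` advances to the next Friday; 1995-08-28 is a Monday, so it moves forward to 1995-09-01.
Applying '+43 days' to 1995-09-01: counting 43 days forward gives 1995-10-14.

1995-10-14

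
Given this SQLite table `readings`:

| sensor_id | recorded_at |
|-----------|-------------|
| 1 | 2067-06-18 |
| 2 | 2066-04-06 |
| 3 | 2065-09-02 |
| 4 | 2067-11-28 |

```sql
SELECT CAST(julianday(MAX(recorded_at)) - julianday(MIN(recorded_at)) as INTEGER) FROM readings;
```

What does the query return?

MIN = 2065-09-02, MAX = 2067-11-28.
28 days remain in September 2065 after the 2nd (30 − 2).
Full months from October 2065 through October 2067 contribute their day counts.
Then 28 days into November 2067.
Total: 28 + 31 + 30 + 31 + 31 + 28 + 31 + 30 + 31 + 30 + 31 + 31 + 30 + 31 + 30 + 31 + 31 + 28 + 31 + 30 + 31 + 30 + 31 + 31 + 30 + 31 + 28 = 817.

817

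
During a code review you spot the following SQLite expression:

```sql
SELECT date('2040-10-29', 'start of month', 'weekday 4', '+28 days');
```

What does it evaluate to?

2040-11-01

`start of month` rewinds 2040-10-29 to 2040-10-01.
`weekday 4` advances to the next Thursday; 2040-10-01 is a Monday, so it moves forward to 2040-10-04.
October 2040 has 31 days; 27 remain after the 4th, so 28 days reach 2040-11-01.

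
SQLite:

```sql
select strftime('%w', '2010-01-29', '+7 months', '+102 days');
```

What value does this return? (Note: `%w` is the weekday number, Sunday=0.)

First apply '+7 months', '+102 days': 2010-01-29 → 2010-12-09.
2010-12-09 is a Thursday; with Sunday=0 that is 4.

4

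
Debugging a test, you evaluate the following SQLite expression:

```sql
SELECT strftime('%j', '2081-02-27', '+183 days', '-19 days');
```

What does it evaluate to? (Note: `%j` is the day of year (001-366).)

222

First apply '+183 days', '-19 days': 2081-02-27 → 2081-08-10.
Day-of-year for 2081-08-10: days since 2081-01-01 inclusive = 222, zero-padded to 222.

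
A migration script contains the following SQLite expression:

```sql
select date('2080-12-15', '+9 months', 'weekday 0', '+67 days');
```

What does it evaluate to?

Adding +9 months to 2080-12-15 gives 2081-09-15.
`weekday 0` advances to the next Sunday; 2081-09-15 is a Monday, so it moves forward to 2081-09-21.
Applying '+67 days' to 2081-09-21: counting 67 days forward gives 2081-11-27.

2081-11-27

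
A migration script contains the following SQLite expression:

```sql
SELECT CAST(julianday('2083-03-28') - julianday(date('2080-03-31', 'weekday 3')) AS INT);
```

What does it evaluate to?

1089

`weekday 3` advances to the next Wednesday; 2080-03-31 is a Sunday, so it moves forward to 2080-04-03.
27 days remain in April 2080 after the 3rd (30 − 3).
Full months from May 2080 through February 2083 contribute their day counts.
Then 28 days into March 2083.
Total: 27 + 31 + 30 + 31 + 31 + 30 + 31 + 30 + 31 + 31 + 28 + 31 + 30 + 31 + 30 + 31 + 31 + 30 + 31 + 30 + 31 + 31 + 28 + 31 + 30 + 31 + 30 + 31 + 31 + 30 + 31 + 30 + 31 + 31 + 28 + 28 = 1089.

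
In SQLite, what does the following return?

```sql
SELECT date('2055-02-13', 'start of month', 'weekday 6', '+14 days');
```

`start of month` rewinds 2055-02-13 to 2055-02-01.
`weekday 6` advances to the next Saturday; 2055-02-01 is a Monday, so it moves forward to 2055-02-06.
Advancing 14 more days within February lands on 2055-02-20.

2055-02-20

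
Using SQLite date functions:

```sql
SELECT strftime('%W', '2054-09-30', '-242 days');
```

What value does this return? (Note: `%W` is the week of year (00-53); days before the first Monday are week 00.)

04

First apply '-242 days': 2054-09-30 → 2054-01-31.
2054-01-31 is a Saturday. SQLite's %W counts Mondays since the year started; the result is 04.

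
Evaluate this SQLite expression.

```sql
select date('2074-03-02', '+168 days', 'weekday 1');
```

Applying '+168 days' to 2074-03-02: counting 168 days forward gives 2074-08-17.
`weekday 1` advances to the next Monday; 2074-08-17 is a Friday, so it moves forward to 2074-08-20.

2074-08-20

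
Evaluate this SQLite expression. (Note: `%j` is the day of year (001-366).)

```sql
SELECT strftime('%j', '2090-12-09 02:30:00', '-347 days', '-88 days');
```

First apply '-347 days', '-88 days': 2090-12-09 02:30:00 → 2089-09-30 02:30:00.
Day-of-year for 2089-09-30: days since 2089-01-01 inclusive = 273, zero-padded to 273.

273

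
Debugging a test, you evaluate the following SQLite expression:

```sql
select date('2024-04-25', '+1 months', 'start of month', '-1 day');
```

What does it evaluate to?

Adding +1 month to 2024-04-25 gives 2024-05-25.
`start of month` rewinds 2024-05-25 to 2024-05-01.
Going back 1 day from 2024-05-01 reaches 2024-04-30 (last day of April, 30 days).

2024-04-30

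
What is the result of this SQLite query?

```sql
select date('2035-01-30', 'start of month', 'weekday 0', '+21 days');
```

2035-01-28

`start of month` rewinds 2035-01-30 to 2035-01-01.
`weekday 0` advances to the next Sunday; 2035-01-01 is a Monday, so it moves forward to 2035-01-07.
Advancing 21 more days within January lands on 2035-01-28.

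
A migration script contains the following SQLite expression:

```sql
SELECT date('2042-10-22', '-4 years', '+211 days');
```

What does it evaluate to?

Adding -4 years to 2042-10-22 gives 2038-10-22.
Applying '+211 days' to 2038-10-22: counting 211 days forward gives 2039-05-21.

2039-05-21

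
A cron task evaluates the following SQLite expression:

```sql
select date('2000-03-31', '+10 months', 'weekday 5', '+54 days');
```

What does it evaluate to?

Adding +10 months to 2000-03-31 gives 2001-01-31.
`weekday 5` advances to the next Friday; 2001-01-31 is a Wednesday, so it moves forward to 2001-02-02.
Applying '+54 days' to 2001-02-02: counting 54 days forward gives 2001-03-28.

2001-03-28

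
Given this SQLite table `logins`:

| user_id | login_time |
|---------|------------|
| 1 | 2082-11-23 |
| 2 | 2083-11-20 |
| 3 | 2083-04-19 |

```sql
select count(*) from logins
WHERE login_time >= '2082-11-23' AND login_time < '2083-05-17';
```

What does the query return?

Rows in [2082-11-23, 2083-05-17): 2082-11-23, 2083-04-19 → 2 rows.

2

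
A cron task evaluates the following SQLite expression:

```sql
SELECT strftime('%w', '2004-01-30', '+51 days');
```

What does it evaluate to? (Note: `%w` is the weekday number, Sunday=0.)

0

First apply '+51 days': 2004-01-30 → 2004-03-21.
2004-03-21 is a Sunday; with Sunday=0 that is 0.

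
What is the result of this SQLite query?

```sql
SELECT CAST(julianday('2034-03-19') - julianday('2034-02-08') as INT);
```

20 days remain in February 2034 after the 8th (28 − 8).
Then 19 days into March 2034.
Total: 20 + 19 = 39.

39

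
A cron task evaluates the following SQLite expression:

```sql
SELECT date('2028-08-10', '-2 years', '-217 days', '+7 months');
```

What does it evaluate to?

Adding -2 years to 2028-08-10 gives 2026-08-10.
Applying '-217 days' to 2026-08-10: counting 217 days back gives 2026-01-05.
Adding +7 months to 2026-01-05 gives 2026-08-05.

2026-08-05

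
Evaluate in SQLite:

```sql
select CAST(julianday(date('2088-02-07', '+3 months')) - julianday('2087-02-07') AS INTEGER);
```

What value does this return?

Adding +3 months to 2088-02-07 gives 2088-05-07.
21 days remain in February 2087 after the 7th (28 − 7).
Full months from March 2087 through April 2088 contribute their day counts.
Then 7 days into May 2088.
Total: 21 + 31 + 30 + 31 + 30 + 31 + 31 + 30 + 31 + 30 + 31 + 31 + 29 + 31 + 30 + 7 = 455.

455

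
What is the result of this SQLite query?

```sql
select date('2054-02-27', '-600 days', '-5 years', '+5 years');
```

Applying '-600 days' to 2054-02-27: counting 600 days back gives 2052-07-07.
Adding -5 years to 2052-07-07 gives 2047-07-07.
Adding +5 years to 2047-07-07 gives 2052-07-07.

2052-07-07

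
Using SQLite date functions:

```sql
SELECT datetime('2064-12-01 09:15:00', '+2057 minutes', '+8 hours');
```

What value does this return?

2064-12-03 03:32:00

2057 minutes = 34h 17m; +2057 minutes from 2064-12-01 09:15:00 is 2064-12-02 19:32:00 (crosses midnight).
+8 hours from 2064-12-02 19:32:00 is 2064-12-03 03:32:00 (crosses midnight).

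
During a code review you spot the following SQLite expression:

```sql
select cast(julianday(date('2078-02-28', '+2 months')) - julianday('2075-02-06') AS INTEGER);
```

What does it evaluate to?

1177

Adding +2 months to 2078-02-28 gives 2078-04-28.
22 days remain in February 2075 after the 6th (28 − 6).
Full months from March 2075 through March 2078 contribute their day counts.
Then 28 days into April 2078.
Total: 22 + 31 + 30 + 31 + 30 + 31 + 31 + 30 + 31 + 30 + 31 + 31 + 29 + 31 + 30 + 31 + 30 + 31 + 31 + 30 + 31 + 30 + 31 + 31 + 28 + 31 + 30 + 31 + 30 + 31 + 31 + 30 + 31 + 30 + 31 + 31 + 28 + 31 + 28 = 1177.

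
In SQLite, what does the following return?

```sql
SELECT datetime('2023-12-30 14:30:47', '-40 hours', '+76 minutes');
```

2023-12-28 23:46:47

-40 hours from 2023-12-30 14:30:47 is 2023-12-28 22:30:47 (crosses midnight).
76 minutes = 1h 16m; +76 minutes from 2023-12-28 22:30:47 is 2023-12-28 23:46:47.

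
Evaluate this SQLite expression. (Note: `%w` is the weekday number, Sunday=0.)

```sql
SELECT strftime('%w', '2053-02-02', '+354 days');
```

First apply '+354 days': 2053-02-02 → 2054-01-22.
2054-01-22 is a Thursday; with Sunday=0 that is 4.

4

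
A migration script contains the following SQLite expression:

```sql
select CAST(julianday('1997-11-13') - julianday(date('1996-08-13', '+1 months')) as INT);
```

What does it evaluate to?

Adding +1 month to 1996-08-13 gives 1996-09-13.
17 days remain in September 1996 after the 13th (30 − 13).
Full months from October 1996 through October 1997 contribute their day counts.
Then 13 days into November 1997.
Total: 17 + 31 + 30 + 31 + 31 + 28 + 31 + 30 + 31 + 30 + 31 + 31 + 30 + 31 + 13 = 426.

426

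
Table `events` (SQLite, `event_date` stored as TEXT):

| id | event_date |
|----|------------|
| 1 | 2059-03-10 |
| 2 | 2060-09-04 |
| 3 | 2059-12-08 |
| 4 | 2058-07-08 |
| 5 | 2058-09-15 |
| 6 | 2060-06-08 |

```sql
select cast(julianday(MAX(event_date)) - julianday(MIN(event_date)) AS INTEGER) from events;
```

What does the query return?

789

MIN = 2058-07-08, MAX = 2060-09-04.
23 days remain in July 2058 after the 8th (31 − 8).
Full months from August 2058 through August 2060 contribute their day counts.
Then 4 days into September 2060.
Total: 23 + 31 + 30 + 31 + 30 + 31 + 31 + 28 + 31 + 30 + 31 + 30 + 31 + 31 + 30 + 31 + 30 + 31 + 31 + 29 + 31 + 30 + 31 + 30 + 31 + 31 + 4 = 789.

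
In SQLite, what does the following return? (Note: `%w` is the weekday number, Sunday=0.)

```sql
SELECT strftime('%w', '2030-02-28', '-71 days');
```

3

First apply '-71 days': 2030-02-28 → 2029-12-19.
2029-12-19 is a Wednesday; with Sunday=0 that is 3.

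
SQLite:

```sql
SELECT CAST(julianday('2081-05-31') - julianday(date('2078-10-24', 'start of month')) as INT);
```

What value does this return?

973

`start of month` rewinds 2078-10-24 to 2078-10-01.
30 days remain in October 2078 after the 1st (31 − 1).
Full months from November 2078 through April 2081 contribute their day counts.
Then 31 days into May 2081.
Total: 30 + 30 + 31 + 31 + 28 + 31 + 30 + 31 + 30 + 31 + 31 + 30 + 31 + 30 + 31 + 31 + 29 + 31 + 30 + 31 + 30 + 31 + 31 + 30 + 31 + 30 + 31 + 31 + 28 + 31 + 30 + 31 = 973.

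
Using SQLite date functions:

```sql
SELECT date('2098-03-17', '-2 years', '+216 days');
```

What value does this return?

2096-10-19

Adding -2 years to 2098-03-17 gives 2096-03-17.
Applying '+216 days' to 2096-03-17: counting 216 days forward gives 2096-10-19.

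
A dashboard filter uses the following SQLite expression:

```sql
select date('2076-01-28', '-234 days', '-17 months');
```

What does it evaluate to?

2074-01-08

Applying '-234 days' to 2076-01-28: counting 234 days back gives 2075-06-08.
Adding -17 months to 2075-06-08 gives 2074-01-08.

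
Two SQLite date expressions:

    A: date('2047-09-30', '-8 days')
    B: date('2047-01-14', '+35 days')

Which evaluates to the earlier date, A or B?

B

A = 2047-09-22.
B = 2047-02-18.
B is earlier.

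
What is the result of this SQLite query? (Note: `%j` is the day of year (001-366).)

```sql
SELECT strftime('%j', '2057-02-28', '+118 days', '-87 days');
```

First apply '+118 days', '-87 days': 2057-02-28 → 2057-03-31.
Day-of-year for 2057-03-31: days since 2057-01-01 inclusive = 90, zero-padded to 090.

090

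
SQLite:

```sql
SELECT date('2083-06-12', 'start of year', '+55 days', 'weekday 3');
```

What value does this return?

`start of year` rewinds 2083-06-12 to 2083-01-01.
Applying '+55 days' to 2083-01-01: counting 55 days forward gives 2083-02-25.
`weekday 3` advances to the next Wednesday; 2083-02-25 is a Thursday, so it moves forward to 2083-03-03.

2083-03-03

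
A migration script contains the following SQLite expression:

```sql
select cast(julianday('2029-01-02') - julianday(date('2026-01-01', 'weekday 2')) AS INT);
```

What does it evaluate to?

`weekday 2` advances to the next Tuesday; 2026-01-01 is a Thursday, so it moves forward to 2026-01-06.
25 days remain in January 2026 after the 6th (31 − 6).
Full months from February 2026 through December 2028 contribute their day counts.
Then 2 days into January 2029.
Total: 25 + 28 + 31 + 30 + 31 + 30 + 31 + 31 + 30 + 31 + 30 + 31 + 31 + 28 + 31 + 30 + 31 + 30 + 31 + 31 + 30 + 31 + 30 + 31 + 31 + 29 + 31 + 30 + 31 + 30 + 31 + 31 + 30 + 31 + 30 + 31 + 2 = 1092.

1092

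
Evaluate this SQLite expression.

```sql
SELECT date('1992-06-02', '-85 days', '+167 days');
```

Applying '-85 days' to 1992-06-02: counting 85 days back gives 1992-03-09.
Applying '+167 days' to 1992-03-09: counting 167 days forward gives 1992-08-23.

1992-08-23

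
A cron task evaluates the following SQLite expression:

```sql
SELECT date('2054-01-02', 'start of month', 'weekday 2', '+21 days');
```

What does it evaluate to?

`start of month` rewinds 2054-01-02 to 2054-01-01.
`weekday 2` advances to the next Tuesday; 2054-01-01 is a Thursday, so it moves forward to 2054-01-06.
Advancing 21 more days within January lands on 2054-01-27.

2054-01-27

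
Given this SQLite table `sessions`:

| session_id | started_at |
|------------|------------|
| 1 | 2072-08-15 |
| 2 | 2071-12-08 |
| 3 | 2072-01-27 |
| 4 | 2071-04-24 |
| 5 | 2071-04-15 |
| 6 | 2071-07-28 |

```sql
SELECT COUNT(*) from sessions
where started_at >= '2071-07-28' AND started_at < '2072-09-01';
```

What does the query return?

Rows in [2071-07-28, 2072-09-01): 2072-08-15, 2071-12-08, 2072-01-27, 2071-07-28 → 4 rows.

4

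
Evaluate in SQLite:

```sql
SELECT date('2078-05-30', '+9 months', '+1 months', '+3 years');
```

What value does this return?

2082-04-02

Adding +9 months to 2078-05-30 targets 2079-02-30. February 2079 has only 28 days, so SQLite normalizes the 2-day overflow forward to 2079-03-02.
Adding +1 month to 2079-03-02 gives 2079-04-02.
Adding +3 years to 2079-04-02 gives 2082-04-02.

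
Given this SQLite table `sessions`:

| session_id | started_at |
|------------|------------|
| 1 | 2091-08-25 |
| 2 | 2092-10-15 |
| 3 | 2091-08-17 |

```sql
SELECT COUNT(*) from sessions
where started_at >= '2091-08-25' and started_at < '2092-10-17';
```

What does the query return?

Rows in [2091-08-25, 2092-10-17): 2091-08-25, 2092-10-15 → 2 rows.

2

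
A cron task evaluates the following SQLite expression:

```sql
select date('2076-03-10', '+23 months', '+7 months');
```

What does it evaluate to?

Adding +23 months to 2076-03-10 gives 2078-02-10.
Adding +7 months to 2078-02-10 gives 2078-09-10.

2078-09-10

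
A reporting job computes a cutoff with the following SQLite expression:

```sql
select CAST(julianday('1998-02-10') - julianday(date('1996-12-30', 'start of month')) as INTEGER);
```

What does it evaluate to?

436

`start of month` rewinds 1996-12-30 to 1996-12-01.
30 days remain in December 1996 after the 1st (31 − 1).
Full months from January 1997 through January 1998 contribute their day counts.
Then 10 days into February 1998.
Total: 30 + 31 + 28 + 31 + 30 + 31 + 30 + 31 + 31 + 30 + 31 + 30 + 31 + 31 + 10 = 436.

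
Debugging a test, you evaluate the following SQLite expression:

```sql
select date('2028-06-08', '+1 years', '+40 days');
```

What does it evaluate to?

Adding +1 year to 2028-06-08 gives 2029-06-08.
June 2029 has 30 days; 22 remain after the 8th, so 23 days reach 2029-07-01.
Advancing 17 more days within July lands on 2029-07-18.

2029-07-18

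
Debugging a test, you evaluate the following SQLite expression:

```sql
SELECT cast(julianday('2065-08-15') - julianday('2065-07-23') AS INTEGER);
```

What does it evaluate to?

8 days remain in July 2065 after the 23rd (31 − 23).
Then 15 days into August 2065.
Total: 8 + 15 = 23.

23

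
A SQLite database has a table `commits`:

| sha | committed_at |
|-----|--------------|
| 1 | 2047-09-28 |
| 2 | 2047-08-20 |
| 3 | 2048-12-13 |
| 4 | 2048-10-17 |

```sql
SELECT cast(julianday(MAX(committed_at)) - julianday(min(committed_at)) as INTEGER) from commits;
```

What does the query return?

481

MIN = 2047-08-20, MAX = 2048-12-13.
11 days remain in August 2047 after the 20th (31 − 20).
Full months from September 2047 through November 2048 contribute their day counts.
Then 13 days into December 2048.
Total: 11 + 30 + 31 + 30 + 31 + 31 + 29 + 31 + 30 + 31 + 30 + 31 + 31 + 30 + 31 + 30 + 13 = 481.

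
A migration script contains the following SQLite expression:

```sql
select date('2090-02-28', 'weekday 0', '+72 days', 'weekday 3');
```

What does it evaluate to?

2090-05-17

`weekday 0` advances to the next Sunday; 2090-02-28 is a Tuesday, so it moves forward to 2090-03-05.
Applying '+72 days' to 2090-03-05: counting 72 days forward gives 2090-05-16.
`weekday 3` advances to the next Wednesday; 2090-05-16 is a Tuesday, so it moves forward to 2090-05-17.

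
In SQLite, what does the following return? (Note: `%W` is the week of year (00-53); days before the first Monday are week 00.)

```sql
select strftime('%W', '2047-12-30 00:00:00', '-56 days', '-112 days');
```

28

First apply '-56 days', '-112 days': 2047-12-30 00:00:00 → 2047-07-15 00:00:00.
2047-07-15 is a Monday. SQLite's %W counts Mondays since the year started; the result is 28.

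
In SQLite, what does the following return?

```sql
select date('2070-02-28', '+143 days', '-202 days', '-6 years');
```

2063-12-31

Applying '+143 days' to 2070-02-28: counting 143 days forward gives 2070-07-21.
Applying '-202 days' to 2070-07-21: counting 202 days back gives 2069-12-31.
Adding -6 years to 2069-12-31 gives 2063-12-31.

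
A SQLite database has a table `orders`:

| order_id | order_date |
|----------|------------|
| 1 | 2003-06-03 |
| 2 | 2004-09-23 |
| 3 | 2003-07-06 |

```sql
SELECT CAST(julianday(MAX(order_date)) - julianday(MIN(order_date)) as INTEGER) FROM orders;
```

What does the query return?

478

MIN = 2003-06-03, MAX = 2004-09-23.
27 days remain in June 2003 after the 3rd (30 − 3).
Full months from July 2003 through August 2004 contribute their day counts.
Then 23 days into September 2004.
Total: 27 + 31 + 31 + 30 + 31 + 30 + 31 + 31 + 29 + 31 + 30 + 31 + 30 + 31 + 31 + 23 = 478.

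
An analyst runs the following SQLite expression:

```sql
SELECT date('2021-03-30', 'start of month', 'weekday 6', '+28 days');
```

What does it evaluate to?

`start of month` rewinds 2021-03-30 to 2021-03-01.
`weekday 6` advances to the next Saturday; 2021-03-01 is a Monday, so it moves forward to 2021-03-06.
March 2021 has 31 days; 25 remain after the 6th, so 26 days reach 2021-04-01.
Advancing 2 more days within April lands on 2021-04-03.

2021-04-03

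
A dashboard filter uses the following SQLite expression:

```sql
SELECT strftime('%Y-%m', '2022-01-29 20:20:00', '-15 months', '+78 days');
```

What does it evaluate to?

2021-01

First apply '-15 months', '+78 days': 2022-01-29 20:20:00 → 2021-01-15 20:20:00.
`%Y-%m` extracts the year-month: 2021-01.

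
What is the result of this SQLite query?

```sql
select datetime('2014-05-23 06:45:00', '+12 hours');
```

2014-05-23 18:45:00

+12 hours from 2014-05-23 06:45:00 is 2014-05-23 18:45:00.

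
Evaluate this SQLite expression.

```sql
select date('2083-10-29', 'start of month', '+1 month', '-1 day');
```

2083-10-31

`start of month` rewinds 2083-10-29 to 2083-10-01.
Adding +1 month to 2083-10-01 gives 2083-11-01.
Going back 1 day from 2083-11-01 reaches 2083-10-31 (last day of October, 31 days).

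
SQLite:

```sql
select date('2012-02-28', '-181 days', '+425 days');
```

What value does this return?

2012-10-29

Applying '-181 days' to 2012-02-28: counting 181 days back gives 2011-08-31.
Applying '+425 days' to 2011-08-31: counting 425 days forward gives 2012-10-29.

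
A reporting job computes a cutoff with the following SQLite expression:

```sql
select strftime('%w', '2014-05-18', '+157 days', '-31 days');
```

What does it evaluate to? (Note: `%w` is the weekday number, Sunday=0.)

0

First apply '+157 days', '-31 days': 2014-05-18 → 2014-09-21.
2014-09-21 is a Sunday; with Sunday=0 that is 0.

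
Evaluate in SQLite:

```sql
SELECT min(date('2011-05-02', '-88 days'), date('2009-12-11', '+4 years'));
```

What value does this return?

date('2011-05-02', '-88 days') → 2011-02-03.
date('2009-12-11', '+4 years') → 2013-12-11.
Earlier of the two is 2011-02-03.

2011-02-03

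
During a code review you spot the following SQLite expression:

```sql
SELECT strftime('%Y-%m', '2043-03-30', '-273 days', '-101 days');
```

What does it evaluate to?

2042-03

First apply '-273 days', '-101 days': 2043-03-30 → 2042-03-21.
`%Y-%m` extracts the year-month: 2042-03.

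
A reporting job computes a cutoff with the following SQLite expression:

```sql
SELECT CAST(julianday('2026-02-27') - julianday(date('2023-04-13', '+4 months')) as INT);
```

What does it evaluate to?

929

Adding +4 months to 2023-04-13 gives 2023-08-13.
18 days remain in August 2023 after the 13th (31 − 13).
Full months from September 2023 through January 2026 contribute their day counts.
Then 27 days into February 2026.
Total: 18 + 30 + 31 + 30 + 31 + 31 + 29 + 31 + 30 + 31 + 30 + 31 + 31 + 30 + 31 + 30 + 31 + 31 + 28 + 31 + 30 + 31 + 30 + 31 + 31 + 30 + 31 + 30 + 31 + 31 + 27 = 929.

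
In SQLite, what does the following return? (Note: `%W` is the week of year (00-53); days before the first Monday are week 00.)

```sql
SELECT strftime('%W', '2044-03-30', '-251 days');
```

First apply '-251 days': 2044-03-30 → 2043-07-23.
2043-07-23 is a Thursday. SQLite's %W counts Mondays since the year started; the result is 29.

29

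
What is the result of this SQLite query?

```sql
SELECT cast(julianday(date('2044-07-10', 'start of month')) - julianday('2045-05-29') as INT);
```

-332

`start of month` rewinds 2044-07-10 to 2044-07-01.
30 days remain in July 2044 after the 1st (31 − 1).
Full months from August 2044 through April 2045 contribute their day counts.
Then 29 days into May 2045.
Total: 30 + 31 + 30 + 31 + 30 + 31 + 31 + 28 + 31 + 30 + 29 = 332.
The subtraction is earlier − later, so the result is −332 → -332.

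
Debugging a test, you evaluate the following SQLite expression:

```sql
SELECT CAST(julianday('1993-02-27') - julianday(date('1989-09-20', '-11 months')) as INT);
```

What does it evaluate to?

1591

Adding -11 months to 1989-09-20 gives 1988-10-20.
11 days remain in October 1988 after the 20th (31 − 20).
Full months from November 1988 through January 1993 contribute their day counts.
Then 27 days into February 1993.
Total: 11 + 30 + 31 + 31 + 28 + 31 + 30 + 31 + 30 + 31 + 31 + 30 + 31 + 30 + 31 + 31 + 28 + 31 + 30 + 31 + 30 + 31 + 31 + 30 + 31 + 30 + 31 + 31 + 28 + 31 + 30 + 31 + 30 + 31 + 31 + 30 + 31 + 30 + 31 + 31 + 29 + 31 + 30 + 31 + 30 + 31 + 31 + 30 + 31 + 30 + 31 + 31 + 27 = 1591.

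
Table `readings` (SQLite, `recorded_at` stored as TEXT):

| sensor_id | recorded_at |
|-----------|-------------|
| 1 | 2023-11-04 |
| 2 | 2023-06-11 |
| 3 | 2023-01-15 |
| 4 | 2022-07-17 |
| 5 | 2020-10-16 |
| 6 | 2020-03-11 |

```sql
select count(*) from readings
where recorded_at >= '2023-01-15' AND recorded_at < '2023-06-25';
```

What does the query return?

Rows in [2023-01-15, 2023-06-25): 2023-06-11, 2023-01-15 → 2 rows.

2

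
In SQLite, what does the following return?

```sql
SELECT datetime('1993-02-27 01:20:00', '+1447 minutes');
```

1447 minutes = 24h 7m; +1447 minutes from 1993-02-27 01:20:00 is 1993-02-28 01:27:00 (crosses midnight).

1993-02-28 01:27:00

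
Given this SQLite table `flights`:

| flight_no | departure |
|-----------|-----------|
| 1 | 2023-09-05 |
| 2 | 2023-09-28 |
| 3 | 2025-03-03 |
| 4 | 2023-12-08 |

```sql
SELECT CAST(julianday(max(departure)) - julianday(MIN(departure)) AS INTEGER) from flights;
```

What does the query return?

MIN = 2023-09-05, MAX = 2025-03-03.
25 days remain in September 2023 after the 5th (30 − 5).
Full months from October 2023 through February 2025 contribute their day counts.
Then 3 days into March 2025.
Total: 25 + 31 + 30 + 31 + 31 + 29 + 31 + 30 + 31 + 30 + 31 + 31 + 30 + 31 + 30 + 31 + 31 + 28 + 3 = 545.

545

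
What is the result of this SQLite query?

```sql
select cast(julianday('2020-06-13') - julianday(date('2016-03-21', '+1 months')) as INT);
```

Adding +1 month to 2016-03-21 gives 2016-04-21.
9 days remain in April 2016 after the 21st (30 − 21).
Full months from May 2016 through May 2020 contribute their day counts.
Then 13 days into June 2020.
Total: 9 + 31 + 30 + 31 + 31 + 30 + 31 + 30 + 31 + 31 + 28 + 31 + 30 + 31 + 30 + 31 + 31 + 30 + 31 + 30 + 31 + 31 + 28 + 31 + 30 + 31 + 30 + 31 + 31 + 30 + 31 + 30 + 31 + 31 + 28 + 31 + 30 + 31 + 30 + 31 + 31 + 30 + 31 + 30 + 31 + 31 + 29 + 31 + 30 + 31 + 13 = 1514.

1514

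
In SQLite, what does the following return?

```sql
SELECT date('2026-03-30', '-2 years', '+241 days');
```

2024-11-26

Adding -2 years to 2026-03-30 gives 2024-03-30.
Applying '+241 days' to 2024-03-30: counting 241 days forward gives 2024-11-26.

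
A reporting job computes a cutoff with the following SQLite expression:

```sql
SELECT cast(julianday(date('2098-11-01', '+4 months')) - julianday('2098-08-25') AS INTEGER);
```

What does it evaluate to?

Adding +4 months to 2098-11-01 gives 2099-03-01.
6 days remain in August 2098 after the 25th (31 − 25).
Full months from September 2098 through February 2099 contribute their day counts.
Then 1 day into March 2099.
Total: 6 + 30 + 31 + 30 + 31 + 31 + 28 + 1 = 188.

188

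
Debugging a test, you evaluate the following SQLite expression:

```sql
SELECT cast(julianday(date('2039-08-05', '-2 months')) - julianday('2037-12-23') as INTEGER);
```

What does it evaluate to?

529

Adding -2 months to 2039-08-05 gives 2039-06-05.
8 days remain in December 2037 after the 23rd (31 − 23).
Full months from January 2038 through May 2039 contribute their day counts.
Then 5 days into June 2039.
Total: 8 + 31 + 28 + 31 + 30 + 31 + 30 + 31 + 31 + 30 + 31 + 30 + 31 + 31 + 28 + 31 + 30 + 31 + 5 = 529.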